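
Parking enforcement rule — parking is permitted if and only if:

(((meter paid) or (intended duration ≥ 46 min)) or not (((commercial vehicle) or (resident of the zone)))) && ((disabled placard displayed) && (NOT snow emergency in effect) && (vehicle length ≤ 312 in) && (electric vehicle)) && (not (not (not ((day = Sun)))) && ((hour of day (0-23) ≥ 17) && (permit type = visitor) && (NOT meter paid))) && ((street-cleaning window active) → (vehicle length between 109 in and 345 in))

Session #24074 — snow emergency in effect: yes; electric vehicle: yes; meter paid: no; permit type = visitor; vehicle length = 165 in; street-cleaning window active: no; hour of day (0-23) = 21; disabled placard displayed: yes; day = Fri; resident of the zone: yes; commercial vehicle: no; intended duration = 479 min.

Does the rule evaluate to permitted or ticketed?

Ticketed

Atomic conditions:
  meter paid: no → false
  intended duration ≥ 46 min: 479 ≥ 46 is true
  commercial vehicle: no → false
  resident of the zone: yes → true
  disabled placard displayed: yes → true
  NOT snow emergency in effect: yes → false
  vehicle length ≤ 312 in: 165 ≤ 312 is true
  electric vehicle: yes → true
  day = Sun: Fri == Sun is false
  hour of day (0-23) ≥ 17: 21 ≥ 17 is true
  permit type = visitor: visitor == visitor is true
  NOT meter paid: no → true
  street-cleaning window active: no → false
  vehicle length between 109 in and 345 in: 165 in [109, 345] is true
Combine:
[1.1] false OR true = true
[1.2.1] false OR true = true
[1.2] NOT true = false
[1] true OR false = true
[2] true AND false AND true AND true = false
[3.1.1.1] NOT false = true
[3.1.1] NOT true = false
[3.1] NOT false = true
[3.2] true AND true AND true = true
[3] true AND true = true
[4] false → true (antecedent false ⇒ implication holds) = true
[root] true AND false AND true AND true = false
Overall: false → ticketed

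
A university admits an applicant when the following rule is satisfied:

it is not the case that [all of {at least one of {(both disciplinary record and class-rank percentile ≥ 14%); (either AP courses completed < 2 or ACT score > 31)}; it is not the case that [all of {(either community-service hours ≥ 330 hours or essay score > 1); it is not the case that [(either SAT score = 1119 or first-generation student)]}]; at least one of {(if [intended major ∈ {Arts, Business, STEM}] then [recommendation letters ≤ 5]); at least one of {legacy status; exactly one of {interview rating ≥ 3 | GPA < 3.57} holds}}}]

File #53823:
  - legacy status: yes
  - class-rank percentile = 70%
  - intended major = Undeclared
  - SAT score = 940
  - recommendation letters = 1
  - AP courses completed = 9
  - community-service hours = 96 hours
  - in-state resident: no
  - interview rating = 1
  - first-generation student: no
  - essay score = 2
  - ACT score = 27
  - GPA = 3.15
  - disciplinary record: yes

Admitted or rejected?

Atomic conditions:
  disciplinary record: yes → true
  class-rank percentile ≥ 14%: 70 ≥ 14 is true
  AP courses completed < 2: 9 < 2 is false
  ACT score > 31: 27 > 31 is false
  community-service hours ≥ 330 hours: 96 ≥ 330 is false
  essay score > 1: 2 > 1 is true
  SAT score = 1119: 940 == 1119 is false
  first-generation student: no → false
  intended major ∈ {Arts, Business, STEM}: Undeclared is not in the set → false
  recommendation letters ≤ 5: 1 ≤ 5 is true
  legacy status: yes → true
  interview rating ≥ 3: 1 ≥ 3 is false
  GPA < 3.57: 3.15 < 3.57 is true
Combine:
[1.1.1] true AND true = true
[1.1.2] false OR false = false
[1.1] true OR false = true
[1.2.1.1] false OR true = true
[1.2.1.2.1] false OR false = false
[1.2.1.2] NOT false = true
[1.2.1] true AND true = true
[1.2] NOT true = false
[1.3.1] false → true (antecedent false ⇒ implication holds) = true
[1.3.2.2] exactly-one(false, true) = true
[1.3.2] true OR true = true
[1.3] true OR true = true
[1] true AND false AND true = false
[root] NOT false = true
Overall: true → admitted

Admitted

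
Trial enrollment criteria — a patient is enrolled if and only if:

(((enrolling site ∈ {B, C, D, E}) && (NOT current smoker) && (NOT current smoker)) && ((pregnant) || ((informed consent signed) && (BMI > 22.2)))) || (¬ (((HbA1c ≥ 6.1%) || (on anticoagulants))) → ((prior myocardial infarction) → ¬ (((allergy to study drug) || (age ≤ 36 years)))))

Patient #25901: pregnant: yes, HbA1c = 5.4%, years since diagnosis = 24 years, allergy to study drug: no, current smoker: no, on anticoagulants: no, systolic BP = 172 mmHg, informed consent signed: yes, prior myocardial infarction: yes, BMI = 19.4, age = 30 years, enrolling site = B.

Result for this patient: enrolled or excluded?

Atomic conditions:
  enrolling site ∈ {B, C, D, E}: B is in the set → true
  NOT current smoker: no → true
  pregnant: yes → true
  informed consent signed: yes → true
  BMI > 22.2: 19.4 > 22.2 is false
  HbA1c ≥ 6.1%: 5.4 ≥ 6.1 is false
  on anticoagulants: no → false
  prior myocardial infarction: yes → true
  allergy to study drug: no → false
  age ≤ 36 years: 30 ≤ 36 is true
Combine:
[1.1] true AND true AND true = true
[1.2.2] true AND false = false
[1.2] true OR false = true
[1] true AND true = true
[2.1.1] false OR false = false
[2.1] NOT false = true
[2.2.2.1] false OR true = true
[2.2.2] NOT true = false
[2.2] true → false = false
[2] true → false = false
[root] true OR false = true
Overall: true → enrolled

Enrolled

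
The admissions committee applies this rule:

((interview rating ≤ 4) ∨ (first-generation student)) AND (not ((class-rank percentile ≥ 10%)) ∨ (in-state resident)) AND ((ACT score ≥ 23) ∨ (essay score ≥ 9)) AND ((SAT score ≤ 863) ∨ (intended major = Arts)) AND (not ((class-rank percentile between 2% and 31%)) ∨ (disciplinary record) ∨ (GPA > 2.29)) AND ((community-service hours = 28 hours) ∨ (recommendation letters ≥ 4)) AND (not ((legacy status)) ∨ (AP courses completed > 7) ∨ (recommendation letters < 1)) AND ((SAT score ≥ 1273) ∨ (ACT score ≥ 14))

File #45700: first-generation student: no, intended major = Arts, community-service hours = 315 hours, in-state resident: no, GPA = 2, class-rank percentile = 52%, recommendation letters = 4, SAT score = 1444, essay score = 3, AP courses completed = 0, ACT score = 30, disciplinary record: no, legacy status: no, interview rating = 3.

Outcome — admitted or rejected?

Rejected

Atomic conditions:
  interview rating ≤ 4: 3 ≤ 4 is true
  first-generation student: no → false
  class-rank percentile ≥ 10%: 52 ≥ 10 is true
  in-state resident: no → false
  ACT score ≥ 23: 30 ≥ 23 is true
  essay score ≥ 9: 3 ≥ 9 is false
  SAT score ≤ 863: 1444 ≤ 863 is false
  intended major = Arts: Arts == Arts is true
  class-rank percentile between 2% and 31%: 52 in [2, 31] is false
  disciplinary record: no → false
  GPA > 2.29: 2 > 2.29 is false
  community-service hours = 28 hours: 315 == 28 is false
  recommendation letters ≥ 4: 4 ≥ 4 is true
  legacy status: no → false
  AP courses completed > 7: 0 > 7 is false
  recommendation letters < 1: 4 < 1 is false
  SAT score ≥ 1273: 1444 ≥ 1273 is true
  ACT score ≥ 14: 30 ≥ 14 is true
Combine:
[1] true OR false = true
[2.1] NOT true = false
[2] false OR false = false
[3] true OR false = true
[4] false OR true = true
[5.1] NOT false = true
[5] true OR false OR false = true
[6] false OR true = true
[7.1] NOT false = true
[7] true OR false OR false = true
[8] true OR true = true
[root] true AND false AND true AND true AND true AND true AND true AND true = false
Overall: false → rejected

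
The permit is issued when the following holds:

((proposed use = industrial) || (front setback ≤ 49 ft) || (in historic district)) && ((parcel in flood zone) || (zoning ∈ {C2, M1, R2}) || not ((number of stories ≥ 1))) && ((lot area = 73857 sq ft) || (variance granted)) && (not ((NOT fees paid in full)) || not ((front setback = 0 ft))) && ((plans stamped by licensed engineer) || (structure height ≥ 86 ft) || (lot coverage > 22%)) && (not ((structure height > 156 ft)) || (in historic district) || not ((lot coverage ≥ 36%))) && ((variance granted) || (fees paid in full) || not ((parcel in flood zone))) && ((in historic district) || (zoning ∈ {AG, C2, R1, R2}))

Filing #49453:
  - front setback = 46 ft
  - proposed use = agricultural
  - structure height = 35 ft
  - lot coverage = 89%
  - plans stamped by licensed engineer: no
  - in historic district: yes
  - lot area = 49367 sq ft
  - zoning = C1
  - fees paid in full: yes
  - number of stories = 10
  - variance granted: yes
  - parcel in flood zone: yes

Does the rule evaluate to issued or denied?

Issued

Atomic conditions:
  proposed use = industrial: agricultural == industrial is false
  front setback ≤ 49 ft: 46 ≤ 49 is true
  in historic district: yes → true
  parcel in flood zone: yes → true
  zoning ∈ {C2, M1, R2}: C1 is not in the set → false
  number of stories ≥ 1: 10 ≥ 1 is true
  lot area = 73857 sq ft: 49367 == 73857 is false
  variance granted: yes → true
  NOT fees paid in full: yes → false
  front setback = 0 ft: 46 == 0 is false
  plans stamped by licensed engineer: no → false
  structure height ≥ 86 ft: 35 ≥ 86 is false
  lot coverage > 22%: 89 > 22 is true
  structure height > 156 ft: 35 > 156 is false
  lot coverage ≥ 36%: 89 ≥ 36 is true
  fees paid in full: yes → true
  zoning ∈ {AG, C2, R1, R2}: C1 is not in the set → false
Combine:
[1] false OR true OR true = true
[2.3] NOT true = false
[2] true OR false OR false = true
[3] false OR true = true
[4.1] NOT false = true
[4.2] NOT false = true
[4] true OR true = true
[5] false OR false OR true = true
[6.1] NOT false = true
[6.3] NOT true = false
[6] true OR true OR false = true
[7.3] NOT true = false
[7] true OR true OR false = true
[8] true OR false = true
[root] true AND true AND true AND true AND true AND true AND true AND true = true
Overall: true → issued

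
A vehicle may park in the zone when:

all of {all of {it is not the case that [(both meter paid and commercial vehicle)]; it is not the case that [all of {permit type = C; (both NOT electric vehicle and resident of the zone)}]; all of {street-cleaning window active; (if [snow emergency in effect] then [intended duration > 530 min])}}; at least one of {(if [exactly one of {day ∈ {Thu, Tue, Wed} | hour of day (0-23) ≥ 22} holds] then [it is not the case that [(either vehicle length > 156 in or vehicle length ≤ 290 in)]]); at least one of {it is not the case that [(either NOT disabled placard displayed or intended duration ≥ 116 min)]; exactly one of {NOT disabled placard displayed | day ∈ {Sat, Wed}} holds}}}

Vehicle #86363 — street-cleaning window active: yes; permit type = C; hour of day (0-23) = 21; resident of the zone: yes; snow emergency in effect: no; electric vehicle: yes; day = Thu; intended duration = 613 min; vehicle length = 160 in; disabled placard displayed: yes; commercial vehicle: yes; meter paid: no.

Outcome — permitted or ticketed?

Atomic conditions:
  meter paid: no → false
  commercial vehicle: yes → true
  permit type = C: C == C is true
  NOT electric vehicle: yes → false
  resident of the zone: yes → true
  street-cleaning window active: yes → true
  snow emergency in effect: no → false
  intended duration > 530 min: 613 > 530 is true
  day ∈ {Thu, Tue, Wed}: Thu is in the set → true
  hour of day (0-23) ≥ 22: 21 ≥ 22 is false
  vehicle length > 156 in: 160 > 156 is true
  vehicle length ≤ 290 in: 160 ≤ 290 is true
  NOT disabled placard displayed: yes → false
  intended duration ≥ 116 min: 613 ≥ 116 is true
  day ∈ {Sat, Wed}: Thu is not in the set → false
Combine:
[1.1.1] false AND true = false
[1.1] NOT false = true
[1.2.1.2] false AND true = false
[1.2.1] true AND false = false
[1.2] NOT false = true
[1.3.2] false → true (antecedent false ⇒ implication holds) = true
[1.3] true AND true = true
[1] true AND true AND true = true
[2.1.1] exactly-one(true, false) = true
[2.1.2.1] true OR true = true
[2.1.2] NOT true = false
[2.1] true → false = false
[2.2.1.1] false OR true = true
[2.2.1] NOT true = false
[2.2.2] exactly-one(false, false) = false
[2.2] false OR false = false
[2] false OR false = false
[root] true AND false = false
Overall: false → ticketed

Ticketed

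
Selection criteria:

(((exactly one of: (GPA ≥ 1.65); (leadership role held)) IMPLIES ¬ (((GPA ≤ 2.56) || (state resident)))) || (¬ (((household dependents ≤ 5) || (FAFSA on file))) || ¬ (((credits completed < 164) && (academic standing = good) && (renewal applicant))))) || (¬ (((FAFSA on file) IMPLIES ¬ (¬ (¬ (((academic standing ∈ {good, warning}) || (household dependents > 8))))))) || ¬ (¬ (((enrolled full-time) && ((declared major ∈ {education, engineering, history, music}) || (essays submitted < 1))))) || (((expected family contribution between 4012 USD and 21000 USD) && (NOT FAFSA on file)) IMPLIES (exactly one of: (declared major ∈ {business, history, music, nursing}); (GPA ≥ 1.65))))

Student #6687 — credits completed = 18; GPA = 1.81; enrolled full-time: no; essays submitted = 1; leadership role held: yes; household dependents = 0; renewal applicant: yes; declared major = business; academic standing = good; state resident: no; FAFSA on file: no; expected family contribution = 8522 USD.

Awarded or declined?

Awarded

Atomic conditions:
  GPA ≥ 1.65: 1.81 ≥ 1.65 is true
  leadership role held: yes → true
  GPA ≤ 2.56: 1.81 ≤ 2.56 is true
  state resident: no → false
  household dependents ≤ 5: 0 ≤ 5 is true
  FAFSA on file: no → false
  credits completed < 164: 18 < 164 is true
  academic standing = good: good == good is true
  renewal applicant: yes → true
  academic standing ∈ {good, warning}: good is in the set → true
  household dependents > 8: 0 > 8 is false
  enrolled full-time: no → false
  declared major ∈ {education, engineering, history, music}: business is not in the set → false
  essays submitted < 1: 1 < 1 is false
  expected family contribution between 4012 USD and 21000 USD: 8522 in [4012, 21000] is true
  NOT FAFSA on file: no → true
  declared major ∈ {business, history, music, nursing}: business is in the set → true
Combine:
[1.1.1] exactly-one(true, true) = false
[1.1.2.1] true OR false = true
[1.1.2] NOT true = false
[1.1] false → false (antecedent false ⇒ implication holds) = true
[1.2.1.1] true OR false = true
[1.2.1] NOT true = false
[1.2.2.1] true AND true AND true = true
[1.2.2] NOT true = false
[1.2] false OR false = false
[1] true OR false = true
[2.1.1.2.1.1.1] true OR false = true
[2.1.1.2.1.1] NOT true = false
[2.1.1.2.1] NOT false = true
[2.1.1.2] NOT true = false
[2.1.1] false → false (antecedent false ⇒ implication holds) = true
[2.1] NOT true = false
[2.2.1.1.2] false OR false = false
[2.2.1.1] false AND false = false
[2.2.1] NOT false = true
[2.2] NOT true = false
[2.3.1] true AND true = true
[2.3.2] exactly-one(true, true) = false
[2.3] true → false = false
[2] false OR false OR false = false
[root] true OR false = true
Overall: true → awarded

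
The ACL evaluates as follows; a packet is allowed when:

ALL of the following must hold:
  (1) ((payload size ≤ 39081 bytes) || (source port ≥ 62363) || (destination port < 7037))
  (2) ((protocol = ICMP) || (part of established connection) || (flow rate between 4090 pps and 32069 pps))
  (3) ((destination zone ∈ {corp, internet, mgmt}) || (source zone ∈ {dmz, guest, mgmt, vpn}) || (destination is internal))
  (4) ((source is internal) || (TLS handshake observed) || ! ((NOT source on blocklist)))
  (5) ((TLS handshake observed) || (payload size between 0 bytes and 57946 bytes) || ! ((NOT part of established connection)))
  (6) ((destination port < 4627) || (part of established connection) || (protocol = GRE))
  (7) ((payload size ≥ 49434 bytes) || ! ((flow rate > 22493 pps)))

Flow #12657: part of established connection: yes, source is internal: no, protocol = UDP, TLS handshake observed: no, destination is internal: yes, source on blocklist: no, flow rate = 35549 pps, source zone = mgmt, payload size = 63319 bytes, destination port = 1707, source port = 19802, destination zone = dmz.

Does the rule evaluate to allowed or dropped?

Dropped

Atomic conditions:
  payload size ≤ 39081 bytes: 63319 ≤ 39081 is false
  source port ≥ 62363: 19802 ≥ 62363 is false
  destination port < 7037: 1707 < 7037 is true
  protocol = ICMP: UDP == ICMP is false
  part of established connection: yes → true
  flow rate between 4090 pps and 32069 pps: 35549 in [4090, 32069] is false
  destination zone ∈ {corp, internet, mgmt}: dmz is not in the set → false
  source zone ∈ {dmz, guest, mgmt, vpn}: mgmt is in the set → true
  destination is internal: yes → true
  source is internal: no → false
  TLS handshake observed: no → false
  NOT source on blocklist: no → true
  payload size between 0 bytes and 57946 bytes: 63319 in [0, 57946] is false
  NOT part of established connection: yes → false
  destination port < 4627: 1707 < 4627 is true
  protocol = GRE: UDP == GRE is false
  payload size ≥ 49434 bytes: 63319 ≥ 49434 is true
  flow rate > 22493 pps: 35549 > 22493 is true
Combine:
[1] false OR false OR true = true
[2] false OR true OR false = true
[3] false OR true OR true = true
[4.3] NOT true = false
[4] false OR false OR false = false
[5.3] NOT false = true
[5] false OR false OR true = true
[6] true OR true OR false = true
[7.2] NOT true = false
[7] true OR false = true
[root] true AND true AND true AND false AND true AND true AND true = false
Overall: false → dropped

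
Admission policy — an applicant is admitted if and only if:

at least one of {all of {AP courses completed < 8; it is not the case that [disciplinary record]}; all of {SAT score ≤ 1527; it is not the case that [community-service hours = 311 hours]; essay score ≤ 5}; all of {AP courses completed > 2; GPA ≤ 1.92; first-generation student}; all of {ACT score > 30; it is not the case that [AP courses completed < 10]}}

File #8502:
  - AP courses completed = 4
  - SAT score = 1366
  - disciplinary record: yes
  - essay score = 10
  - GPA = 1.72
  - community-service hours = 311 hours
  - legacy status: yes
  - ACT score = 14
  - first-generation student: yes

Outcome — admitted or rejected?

Admitted

Atomic conditions:
  AP courses completed < 8: 4 < 8 is true
  disciplinary record: yes → true
  SAT score ≤ 1527: 1366 ≤ 1527 is true
  community-service hours = 311 hours: 311 == 311 is true
  essay score ≤ 5: 10 ≤ 5 is false
  AP courses completed > 2: 4 > 2 is true
  GPA ≤ 1.92: 1.72 ≤ 1.92 is true
  first-generation student: yes → true
  ACT score > 30: 14 > 30 is false
  AP courses completed < 10: 4 < 10 is true
Combine:
[1.2] NOT true = false
[1] true AND false = false
[2.2] NOT true = false
[2] true AND false AND false = false
[3] true AND true AND true = true
[4.2] NOT true = false
[4] false AND false = false
[root] false OR false OR true OR false = true
Overall: true → admitted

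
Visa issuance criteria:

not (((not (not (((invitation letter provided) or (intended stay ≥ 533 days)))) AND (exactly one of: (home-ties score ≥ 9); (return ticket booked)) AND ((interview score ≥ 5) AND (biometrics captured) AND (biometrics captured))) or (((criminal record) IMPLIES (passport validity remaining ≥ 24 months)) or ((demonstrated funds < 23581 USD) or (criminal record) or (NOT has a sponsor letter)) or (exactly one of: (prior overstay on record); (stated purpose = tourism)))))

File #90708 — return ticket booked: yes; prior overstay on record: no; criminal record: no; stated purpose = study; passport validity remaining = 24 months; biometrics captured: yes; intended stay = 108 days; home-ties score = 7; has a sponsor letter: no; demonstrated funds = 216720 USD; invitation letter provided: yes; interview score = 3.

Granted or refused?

Atomic conditions:
  invitation letter provided: yes → true
  intended stay ≥ 533 days: 108 ≥ 533 is false
  home-ties score ≥ 9: 7 ≥ 9 is false
  return ticket booked: yes → true
  interview score ≥ 5: 3 ≥ 5 is false
  biometrics captured: yes → true
  criminal record: no → false
  passport validity remaining ≥ 24 months: 24 ≥ 24 is true
  demonstrated funds < 23581 USD: 216720 < 23581 is false
  NOT has a sponsor letter: no → true
  prior overstay on record: no → false
  stated purpose = tourism: study == tourism is false
Combine:
[1.1.1.1.1] true OR false = true
[1.1.1.1] NOT true = false
[1.1.1] NOT false = true
[1.1.2] exactly-one(false, true) = true
[1.1.3] false AND true AND true = false
[1.1] true AND true AND false = false
[1.2.1] false → true (antecedent false ⇒ implication holds) = true
[1.2.2] false OR false OR true = true
[1.2.3] exactly-one(false, false) = false
[1.2] true OR true OR false = true
[1] false OR true = true
[root] NOT true = false
Overall: false → refused

Refused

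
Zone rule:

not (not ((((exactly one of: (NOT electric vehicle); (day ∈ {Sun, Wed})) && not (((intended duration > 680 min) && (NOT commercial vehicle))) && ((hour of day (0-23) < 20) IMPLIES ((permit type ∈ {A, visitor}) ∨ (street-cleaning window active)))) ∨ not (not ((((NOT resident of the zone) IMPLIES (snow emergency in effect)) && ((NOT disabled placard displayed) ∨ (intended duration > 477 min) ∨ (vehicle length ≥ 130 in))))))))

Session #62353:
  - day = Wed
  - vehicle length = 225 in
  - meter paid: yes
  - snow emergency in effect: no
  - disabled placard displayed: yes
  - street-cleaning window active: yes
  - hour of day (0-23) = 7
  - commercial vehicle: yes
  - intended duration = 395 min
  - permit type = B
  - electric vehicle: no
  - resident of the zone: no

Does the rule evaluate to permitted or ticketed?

Atomic conditions:
  NOT electric vehicle: no → true
  day ∈ {Sun, Wed}: Wed is in the set → true
  intended duration > 680 min: 395 > 680 is false
  NOT commercial vehicle: yes → false
  hour of day (0-23) < 20: 7 < 20 is true
  permit type ∈ {A, visitor}: B is not in the set → false
  street-cleaning window active: yes → true
  NOT resident of the zone: no → true
  snow emergency in effect: no → false
  NOT disabled placard displayed: yes → false
  intended duration > 477 min: 395 > 477 is false
  vehicle length ≥ 130 in: 225 ≥ 130 is true
Combine:
[1.1.1.1] exactly-one(true, true) = false
[1.1.1.2.1] false AND false = false
[1.1.1.2] NOT false = true
[1.1.1.3.2] false OR true = true
[1.1.1.3] true → true = true
[1.1.1] false AND true AND true = false
[1.1.2.1.1.1] true → false = false
[1.1.2.1.1.2] false OR false OR true = true
[1.1.2.1.1] false AND true = false
[1.1.2.1] NOT false = true
[1.1.2] NOT true = false
[1.1] false OR false = false
[1] NOT false = true
[root] NOT true = false
Overall: false → ticketed

Ticketed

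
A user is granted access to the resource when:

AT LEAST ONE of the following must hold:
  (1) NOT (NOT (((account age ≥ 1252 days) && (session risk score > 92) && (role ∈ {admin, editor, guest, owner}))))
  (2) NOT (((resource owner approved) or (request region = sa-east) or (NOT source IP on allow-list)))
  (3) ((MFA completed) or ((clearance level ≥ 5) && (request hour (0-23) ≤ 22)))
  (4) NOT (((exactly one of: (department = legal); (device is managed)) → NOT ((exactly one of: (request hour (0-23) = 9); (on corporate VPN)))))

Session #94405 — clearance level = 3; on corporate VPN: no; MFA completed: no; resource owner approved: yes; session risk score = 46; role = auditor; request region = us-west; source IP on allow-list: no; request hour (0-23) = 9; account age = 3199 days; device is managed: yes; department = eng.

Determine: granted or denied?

Granted

Atomic conditions:
  account age ≥ 1252 days: 3199 ≥ 1252 is true
  session risk score > 92: 46 > 92 is false
  role ∈ {admin, editor, guest, owner}: auditor is not in the set → false
  resource owner approved: yes → true
  request region = sa-east: us-west == sa-east is false
  NOT source IP on allow-list: no → true
  MFA completed: no → false
  clearance level ≥ 5: 3 ≥ 5 is false
  request hour (0-23) ≤ 22: 9 ≤ 22 is true
  department = legal: eng == legal is false
  device is managed: yes → true
  request hour (0-23) = 9: 9 == 9 is true
  on corporate VPN: no → false
Combine:
[1.1.1] true AND false AND false = false
[1.1] NOT false = true
[1] NOT true = false
[2.1] true OR false OR true = true
[2] NOT true = false
[3.2] false AND true = false
[3] false OR false = false
[4.1.1] exactly-one(false, true) = true
[4.1.2.1] exactly-one(true, false) = true
[4.1.2] NOT true = false
[4.1] true → false = false
[4] NOT false = true
[root] false OR false OR false OR true = true
Overall: true → granted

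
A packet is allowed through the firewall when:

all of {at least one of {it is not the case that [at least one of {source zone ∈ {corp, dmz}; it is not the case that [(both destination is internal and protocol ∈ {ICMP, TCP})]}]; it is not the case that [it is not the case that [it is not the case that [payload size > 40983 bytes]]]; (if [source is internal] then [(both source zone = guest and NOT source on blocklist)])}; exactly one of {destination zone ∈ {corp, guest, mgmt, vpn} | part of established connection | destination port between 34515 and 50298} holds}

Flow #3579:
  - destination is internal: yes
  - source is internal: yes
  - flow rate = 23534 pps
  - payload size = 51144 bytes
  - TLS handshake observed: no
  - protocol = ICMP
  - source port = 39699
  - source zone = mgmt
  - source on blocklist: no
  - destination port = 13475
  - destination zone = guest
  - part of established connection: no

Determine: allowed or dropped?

Atomic conditions:
  source zone ∈ {corp, dmz}: mgmt is not in the set → false
  destination is internal: yes → true
  protocol ∈ {ICMP, TCP}: ICMP is in the set → true
  payload size > 40983 bytes: 51144 > 40983 is true
  source is internal: yes → true
  source zone = guest: mgmt == guest is false
  NOT source on blocklist: no → true
  destination zone ∈ {corp, guest, mgmt, vpn}: guest is in the set → true
  part of established connection: no → false
  destination port between 34515 and 50298: 13475 in [34515, 50298] is false
Combine:
[1.1.1.2.1] true AND true = true
[1.1.1.2] NOT true = false
[1.1.1] false OR false = false
[1.1] NOT false = true
[1.2.1.1] NOT true = false
[1.2.1] NOT false = true
[1.2] NOT true = false
[1.3.2] false AND true = false
[1.3] true → false = false
[1] true OR false OR false = true
[2] exactly-one(true, false, false) = true
[root] true AND true = true
Overall: true → allowed

Allowed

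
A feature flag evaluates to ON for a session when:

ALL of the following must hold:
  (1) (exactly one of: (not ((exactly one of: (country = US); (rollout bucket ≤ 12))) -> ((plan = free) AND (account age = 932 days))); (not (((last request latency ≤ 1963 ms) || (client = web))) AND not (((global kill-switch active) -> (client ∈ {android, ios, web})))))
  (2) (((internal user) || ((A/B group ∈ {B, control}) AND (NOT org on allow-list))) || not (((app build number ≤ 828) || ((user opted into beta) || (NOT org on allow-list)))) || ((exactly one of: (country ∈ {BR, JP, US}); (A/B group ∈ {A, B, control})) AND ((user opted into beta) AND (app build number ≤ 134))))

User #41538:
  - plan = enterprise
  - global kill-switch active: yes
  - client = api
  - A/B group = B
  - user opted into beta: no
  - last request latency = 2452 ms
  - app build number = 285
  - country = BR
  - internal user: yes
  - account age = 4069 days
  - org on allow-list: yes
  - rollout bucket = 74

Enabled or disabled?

Enabled

Atomic conditions:
  country = US: BR == US is false
  rollout bucket ≤ 12: 74 ≤ 12 is false
  plan = free: enterprise == free is false
  account age = 932 days: 4069 == 932 is false
  last request latency ≤ 1963 ms: 2452 ≤ 1963 is false
  client = web: api == web is false
  global kill-switch active: yes → true
  client ∈ {android, ios, web}: api is not in the set → false
  internal user: yes → true
  A/B group ∈ {B, control}: B is in the set → true
  NOT org on allow-list: yes → false
  app build number ≤ 828: 285 ≤ 828 is true
  user opted into beta: no → false
  country ∈ {BR, JP, US}: BR is in the set → true
  A/B group ∈ {A, B, control}: B is in the set → true
  app build number ≤ 134: 285 ≤ 134 is false
Combine:
[1.1.1.1] exactly-one(false, false) = false
[1.1.1] NOT false = true
[1.1.2] false AND false = false
[1.1] true → false = false
[1.2.1.1] false OR false = false
[1.2.1] NOT false = true
[1.2.2.1] true → false = false
[1.2.2] NOT false = true
[1.2] true AND true = true
[1] exactly-one(false, true) = true
[2.1.2] true AND false = false
[2.1] true OR false = true
[2.2.1.2] false OR false = false
[2.2.1] true OR false = true
[2.2] NOT true = false
[2.3.1] exactly-one(true, true) = false
[2.3.2] false AND false = false
[2.3] false AND false = false
[2] true OR false OR false = true
[root] true AND true = true
Overall: true → enabled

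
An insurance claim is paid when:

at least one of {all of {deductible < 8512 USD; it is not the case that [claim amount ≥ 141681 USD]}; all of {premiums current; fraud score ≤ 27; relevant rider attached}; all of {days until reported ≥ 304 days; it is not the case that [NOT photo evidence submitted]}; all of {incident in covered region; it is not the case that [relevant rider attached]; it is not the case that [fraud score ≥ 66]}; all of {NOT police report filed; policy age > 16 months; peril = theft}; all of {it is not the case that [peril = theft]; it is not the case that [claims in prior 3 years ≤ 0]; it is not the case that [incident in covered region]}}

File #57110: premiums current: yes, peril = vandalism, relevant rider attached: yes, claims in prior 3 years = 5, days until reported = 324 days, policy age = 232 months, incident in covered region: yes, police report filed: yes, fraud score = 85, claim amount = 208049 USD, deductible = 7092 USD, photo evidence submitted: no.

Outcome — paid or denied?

Atomic conditions:
  deductible < 8512 USD: 7092 < 8512 is true
  claim amount ≥ 141681 USD: 208049 ≥ 141681 is true
  premiums current: yes → true
  fraud score ≤ 27: 85 ≤ 27 is false
  relevant rider attached: yes → true
  days until reported ≥ 304 days: 324 ≥ 304 is true
  NOT photo evidence submitted: no → true
  incident in covered region: yes → true
  fraud score ≥ 66: 85 ≥ 66 is true
  NOT police report filed: yes → false
  policy age > 16 months: 232 > 16 is true
  peril = theft: vandalism == theft is false
  claims in prior 3 years ≤ 0: 5 ≤ 0 is false
Combine:
[1.2] NOT true = false
[1] true AND false = false
[2] true AND false AND true = false
[3.2] NOT true = false
[3] true AND false = false
[4.2] NOT true = false
[4.3] NOT true = false
[4] true AND false AND false = false
[5] false AND true AND false = false
[6.1] NOT false = true
[6.2] NOT false = true
[6.3] NOT true = false
[6] true AND true AND false = false
[root] false OR false OR false OR false OR false OR false = false
Overall: false → denied

Denied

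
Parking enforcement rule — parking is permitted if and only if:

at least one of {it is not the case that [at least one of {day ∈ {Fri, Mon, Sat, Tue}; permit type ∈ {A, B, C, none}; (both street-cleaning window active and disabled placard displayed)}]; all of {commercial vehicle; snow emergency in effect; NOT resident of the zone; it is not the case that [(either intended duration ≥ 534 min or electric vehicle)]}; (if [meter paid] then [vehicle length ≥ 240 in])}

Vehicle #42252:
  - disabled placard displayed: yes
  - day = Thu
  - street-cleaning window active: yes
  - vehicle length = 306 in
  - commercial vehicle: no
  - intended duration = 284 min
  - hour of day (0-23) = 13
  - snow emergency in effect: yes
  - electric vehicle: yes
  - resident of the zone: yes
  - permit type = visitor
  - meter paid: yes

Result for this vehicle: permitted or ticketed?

Atomic conditions:
  day ∈ {Fri, Mon, Sat, Tue}: Thu is not in the set → false
  permit type ∈ {A, B, C, none}: visitor is not in the set → false
  street-cleaning window active: yes → true
  disabled placard displayed: yes → true
  commercial vehicle: no → false
  snow emergency in effect: yes → true
  NOT resident of the zone: yes → false
  intended duration ≥ 534 min: 284 ≥ 534 is false
  electric vehicle: yes → true
  meter paid: yes → true
  vehicle length ≥ 240 in: 306 ≥ 240 is true
Combine:
[1.1.3] true AND true = true
[1.1] false OR false OR true = true
[1] NOT true = false
[2.4.1] false OR true = true
[2.4] NOT true = false
[2] false AND true AND false AND false = false
[3] true → true = true
[root] false OR false OR true = true
Overall: true → permitted

Permitted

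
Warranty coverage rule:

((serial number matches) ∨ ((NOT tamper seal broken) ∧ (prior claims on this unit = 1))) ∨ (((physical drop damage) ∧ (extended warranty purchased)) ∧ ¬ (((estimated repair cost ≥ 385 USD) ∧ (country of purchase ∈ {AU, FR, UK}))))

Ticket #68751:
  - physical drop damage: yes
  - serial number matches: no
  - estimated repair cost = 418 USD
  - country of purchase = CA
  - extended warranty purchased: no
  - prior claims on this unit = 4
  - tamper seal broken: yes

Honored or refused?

Refused

Atomic conditions:
  serial number matches: no → false
  NOT tamper seal broken: yes → false
  prior claims on this unit = 1: 4 == 1 is false
  physical drop damage: yes → true
  extended warranty purchased: no → false
  estimated repair cost ≥ 385 USD: 418 ≥ 385 is true
  country of purchase ∈ {AU, FR, UK}: CA is not in the set → false
Combine:
[1.2] false AND false = false
[1] false OR false = false
[2.1] true AND false = false
[2.2.1] true AND false = false
[2.2] NOT false = true
[2] false AND true = false
[root] false OR false = false
Overall: false → refused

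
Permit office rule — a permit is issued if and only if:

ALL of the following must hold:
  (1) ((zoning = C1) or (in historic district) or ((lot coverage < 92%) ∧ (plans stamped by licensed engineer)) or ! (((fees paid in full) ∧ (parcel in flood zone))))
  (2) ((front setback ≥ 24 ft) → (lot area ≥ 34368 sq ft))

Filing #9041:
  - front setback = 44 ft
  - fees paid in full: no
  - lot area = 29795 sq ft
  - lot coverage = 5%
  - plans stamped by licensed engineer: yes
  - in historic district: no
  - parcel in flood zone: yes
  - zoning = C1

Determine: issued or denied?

Atomic conditions:
  zoning = C1: C1 == C1 is true
  in historic district: no → false
  lot coverage < 92%: 5 < 92 is true
  plans stamped by licensed engineer: yes → true
  fees paid in full: no → false
  parcel in flood zone: yes → true
  front setback ≥ 24 ft: 44 ≥ 24 is true
  lot area ≥ 34368 sq ft: 29795 ≥ 34368 is false
Combine:
[1.3] true AND true = true
[1.4.1] false AND true = false
[1.4] NOT false = true
[1] true OR false OR true OR true = true
[2] true → false = false
[root] true AND false = false
Overall: false → denied

Denied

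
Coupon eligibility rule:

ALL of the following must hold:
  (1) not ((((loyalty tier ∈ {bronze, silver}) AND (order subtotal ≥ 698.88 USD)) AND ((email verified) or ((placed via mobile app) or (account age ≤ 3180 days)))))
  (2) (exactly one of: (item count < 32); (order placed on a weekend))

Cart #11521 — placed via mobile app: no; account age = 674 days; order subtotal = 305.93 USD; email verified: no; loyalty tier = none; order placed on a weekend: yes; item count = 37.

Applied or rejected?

Atomic conditions:
  loyalty tier ∈ {bronze, silver}: none is not in the set → false
  order subtotal ≥ 698.88 USD: 305.93 ≥ 698.88 is false
  email verified: no → false
  placed via mobile app: no → false
  account age ≤ 3180 days: 674 ≤ 3180 is true
  item count < 32: 37 < 32 is false
  order placed on a weekend: yes → true
Combine:
[1.1.1] false AND false = false
[1.1.2.2] false OR true = true
[1.1.2] false OR true = true
[1.1] false AND true = false
[1] NOT false = true
[2] exactly-one(false, true) = true
[root] true AND true = true
Overall: true → applied

Applied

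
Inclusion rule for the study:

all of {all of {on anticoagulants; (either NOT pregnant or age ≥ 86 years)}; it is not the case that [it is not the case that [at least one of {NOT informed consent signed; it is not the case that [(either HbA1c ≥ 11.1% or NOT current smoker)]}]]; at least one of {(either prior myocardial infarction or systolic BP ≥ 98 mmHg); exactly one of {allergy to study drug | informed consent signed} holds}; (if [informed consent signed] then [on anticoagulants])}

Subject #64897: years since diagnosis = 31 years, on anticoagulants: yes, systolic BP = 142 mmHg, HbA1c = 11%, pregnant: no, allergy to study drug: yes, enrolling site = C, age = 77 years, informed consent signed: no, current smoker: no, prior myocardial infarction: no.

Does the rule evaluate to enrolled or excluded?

Atomic conditions:
  on anticoagulants: yes → true
  NOT pregnant: no → true
  age ≥ 86 years: 77 ≥ 86 is false
  NOT informed consent signed: no → true
  HbA1c ≥ 11.1%: 11 ≥ 11.1 is false
  NOT current smoker: no → true
  prior myocardial infarction: no → false
  systolic BP ≥ 98 mmHg: 142 ≥ 98 is true
  allergy to study drug: yes → true
  informed consent signed: no → false
Combine:
[1.2] true OR false = true
[1] true AND true = true
[2.1.1.2.1] false OR true = true
[2.1.1.2] NOT true = false
[2.1.1] true OR false = true
[2.1] NOT true = false
[2] NOT false = true
[3.1] false OR true = true
[3.2] exactly-one(true, false) = true
[3] true OR true = true
[4] false → true (antecedent false ⇒ implication holds) = true
[root] true AND true AND true AND true = true
Overall: true → enrolled

Enrolled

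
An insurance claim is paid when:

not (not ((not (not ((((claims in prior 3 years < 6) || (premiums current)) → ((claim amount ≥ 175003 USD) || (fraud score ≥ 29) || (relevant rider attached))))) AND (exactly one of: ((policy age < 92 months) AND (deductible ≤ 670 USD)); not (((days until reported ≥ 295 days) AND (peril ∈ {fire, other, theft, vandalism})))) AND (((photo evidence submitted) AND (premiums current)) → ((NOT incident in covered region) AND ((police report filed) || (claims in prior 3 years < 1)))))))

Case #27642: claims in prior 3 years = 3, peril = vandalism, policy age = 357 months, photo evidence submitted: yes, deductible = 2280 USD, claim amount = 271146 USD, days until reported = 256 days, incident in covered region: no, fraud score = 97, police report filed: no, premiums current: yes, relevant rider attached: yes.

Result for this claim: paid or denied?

Atomic conditions:
  claims in prior 3 years < 6: 3 < 6 is true
  premiums current: yes → true
  claim amount ≥ 175003 USD: 271146 ≥ 175003 is true
  fraud score ≥ 29: 97 ≥ 29 is true
  relevant rider attached: yes → true
  policy age < 92 months: 357 < 92 is false
  deductible ≤ 670 USD: 2280 ≤ 670 is false
  days until reported ≥ 295 days: 256 ≥ 295 is false
  peril ∈ {fire, other, theft, vandalism}: vandalism is in the set → true
  photo evidence submitted: yes → true
  NOT incident in covered region: no → true
  police report filed: no → false
  claims in prior 3 years < 1: 3 < 1 is false
Combine:
[1.1.1.1.1.1] true OR true = true
[1.1.1.1.1.2] true OR true OR true = true
[1.1.1.1.1] true → true = true
[1.1.1.1] NOT true = false
[1.1.1] NOT false = true
[1.1.2.1] false AND false = false
[1.1.2.2.1] false AND true = false
[1.1.2.2] NOT false = true
[1.1.2] exactly-one(false, true) = true
[1.1.3.1] true AND true = true
[1.1.3.2.2] false OR false = false
[1.1.3.2] true AND false = false
[1.1.3] true → false = false
[1.1] true AND true AND false = false
[1] NOT false = true
[root] NOT true = false
Overall: false → denied

Denied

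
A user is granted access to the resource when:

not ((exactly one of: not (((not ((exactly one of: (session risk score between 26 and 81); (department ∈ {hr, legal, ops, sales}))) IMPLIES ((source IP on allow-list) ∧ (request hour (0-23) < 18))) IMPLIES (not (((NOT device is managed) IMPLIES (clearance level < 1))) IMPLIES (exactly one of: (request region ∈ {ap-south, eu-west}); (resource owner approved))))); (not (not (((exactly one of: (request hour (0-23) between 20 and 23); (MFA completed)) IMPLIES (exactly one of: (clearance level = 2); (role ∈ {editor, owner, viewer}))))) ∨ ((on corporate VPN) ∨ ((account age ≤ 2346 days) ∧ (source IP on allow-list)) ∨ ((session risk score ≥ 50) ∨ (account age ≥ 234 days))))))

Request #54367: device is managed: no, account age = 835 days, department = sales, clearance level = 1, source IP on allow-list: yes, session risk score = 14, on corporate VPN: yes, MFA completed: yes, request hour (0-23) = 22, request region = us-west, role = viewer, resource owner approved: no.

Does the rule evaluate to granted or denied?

Atomic conditions:
  session risk score between 26 and 81: 14 in [26, 81] is false
  department ∈ {hr, legal, ops, sales}: sales is in the set → true
  source IP on allow-list: yes → true
  request hour (0-23) < 18: 22 < 18 is false
  NOT device is managed: no → true
  clearance level < 1: 1 < 1 is false
  request region ∈ {ap-south, eu-west}: us-west is not in the set → false
  resource owner approved: no → false
  request hour (0-23) between 20 and 23: 22 in [20, 23] is true
  MFA completed: yes → true
  clearance level = 2: 1 == 2 is false
  role ∈ {editor, owner, viewer}: viewer is in the set → true
  on corporate VPN: yes → true
  account age ≤ 2346 days: 835 ≤ 2346 is true
  session risk score ≥ 50: 14 ≥ 50 is false
  account age ≥ 234 days: 835 ≥ 234 is true
Combine:
[1.1.1.1.1.1] exactly-one(false, true) = true
[1.1.1.1.1] NOT true = false
[1.1.1.1.2] true AND false = false
[1.1.1.1] false → false (antecedent false ⇒ implication holds) = true
[1.1.1.2.1.1] true → false = false
[1.1.1.2.1] NOT false = true
[1.1.1.2.2] exactly-one(false, false) = false
[1.1.1.2] true → false = false
[1.1.1] true → false = false
[1.1] NOT false = true
[1.2.1.1.1.1] exactly-one(true, true) = false
[1.2.1.1.1.2] exactly-one(false, true) = true
[1.2.1.1.1] false → true (antecedent false ⇒ implication holds) = true
[1.2.1.1] NOT true = false
[1.2.1] NOT false = true
[1.2.2.2] true AND true = true
[1.2.2.3] false OR true = true
[1.2.2] true OR true OR true = true
[1.2] true OR true = true
[1] exactly-one(true, true) = false
[root] NOT false = true
Overall: true → granted

Granted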